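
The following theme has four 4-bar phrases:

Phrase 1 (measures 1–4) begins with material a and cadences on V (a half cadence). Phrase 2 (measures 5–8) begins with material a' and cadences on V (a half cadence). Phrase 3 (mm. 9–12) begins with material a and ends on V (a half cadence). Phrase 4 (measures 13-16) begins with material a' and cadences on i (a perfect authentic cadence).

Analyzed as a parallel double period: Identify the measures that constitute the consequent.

In a double period the four phrases pair into a large antecedent (phrases 1–2, ending half cadence) and a large consequent (phrases 3–4, ending perfect authentic cadence). The consequent spans measures 9-16.

measures 9–16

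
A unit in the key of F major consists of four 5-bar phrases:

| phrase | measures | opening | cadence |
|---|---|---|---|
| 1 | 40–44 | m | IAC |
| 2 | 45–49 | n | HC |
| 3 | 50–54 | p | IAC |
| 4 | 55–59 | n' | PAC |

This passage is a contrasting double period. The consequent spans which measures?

In a double period the four phrases pair into a large antecedent (phrases 1–2, ending half cadence) and a large consequent (phrases 3–4, ending perfect authentic cadence). The consequent spans measures 50–59.

measures 50–59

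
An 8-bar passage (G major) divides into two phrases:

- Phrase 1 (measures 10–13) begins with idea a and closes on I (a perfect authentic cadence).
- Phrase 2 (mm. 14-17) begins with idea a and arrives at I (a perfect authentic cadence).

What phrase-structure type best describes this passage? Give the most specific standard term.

Both phrases have the same opening (a) and the same cadence (perfect authentic cadence): the second is a restatement, not a consequent, so this is a repeated phrase rather than a period.

repeated phrase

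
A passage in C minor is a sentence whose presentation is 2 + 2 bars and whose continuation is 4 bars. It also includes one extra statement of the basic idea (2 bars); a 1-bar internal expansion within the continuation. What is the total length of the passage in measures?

11 measures

Basic sentence: 2 + 2 + 4 = 8 bars.
8 (basic form) + 2 (extra statement) + 1 (internal expansion) = 11.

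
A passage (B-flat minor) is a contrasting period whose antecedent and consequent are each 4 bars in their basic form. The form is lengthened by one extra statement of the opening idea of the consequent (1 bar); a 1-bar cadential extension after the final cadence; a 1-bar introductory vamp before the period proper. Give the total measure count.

Basic contrasting period: 4 + 4 = 8 bars.
8 (basic form) + 1 (extra statement) + 1 (cadential extension) + 1 (introduction) = 11.

11 measures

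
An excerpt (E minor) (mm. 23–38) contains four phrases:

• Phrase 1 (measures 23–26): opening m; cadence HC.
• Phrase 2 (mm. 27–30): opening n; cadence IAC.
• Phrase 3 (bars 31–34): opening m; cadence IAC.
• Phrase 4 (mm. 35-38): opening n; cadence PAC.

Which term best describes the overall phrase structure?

Four phrases in two halves: the first half (measures 23–30) ends with an imperfect authentic cadence, the second (measures 31–38) with a perfect authentic cadence — a large antecedent–consequent pair, i.e. a double period.
Phrase 3 begins with the same material as phrase 1, making it parallel.

parallel double period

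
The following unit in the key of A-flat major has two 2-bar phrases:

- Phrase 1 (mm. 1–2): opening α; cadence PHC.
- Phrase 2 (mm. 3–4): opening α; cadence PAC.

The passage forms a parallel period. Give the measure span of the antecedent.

The antecedent is the phrase ending with the weaker cadence (Phrygian half cadence, phrase 1) and the consequent the one ending more conclusively (perfect authentic cadence, phrase 2); the antecedent is bars 1–2.

measures 1–2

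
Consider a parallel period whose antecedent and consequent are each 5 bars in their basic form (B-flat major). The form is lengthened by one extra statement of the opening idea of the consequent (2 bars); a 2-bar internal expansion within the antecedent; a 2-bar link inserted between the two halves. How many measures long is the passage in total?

Basic parallel period: 5 + 5 = 10 bars.
10 (basic form) + 2 (extra statement) + 2 (internal expansion) + 2 (link) = 16.

16 measures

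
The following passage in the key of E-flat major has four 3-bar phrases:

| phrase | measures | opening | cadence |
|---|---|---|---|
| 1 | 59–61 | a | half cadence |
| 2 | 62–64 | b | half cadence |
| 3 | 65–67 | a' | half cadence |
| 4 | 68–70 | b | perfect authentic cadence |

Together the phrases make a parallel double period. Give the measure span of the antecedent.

In a double period the first pair of phrases (ending half cadence) is the large antecedent and the second pair (ending perfect authentic cadence) is the large consequent; the antecedent is measures 59–64.

measures 59–64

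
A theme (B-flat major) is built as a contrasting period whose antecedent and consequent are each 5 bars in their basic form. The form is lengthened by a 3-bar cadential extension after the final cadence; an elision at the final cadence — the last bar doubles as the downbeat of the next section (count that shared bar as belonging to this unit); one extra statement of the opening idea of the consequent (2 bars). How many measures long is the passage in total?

Basic contrasting period: 5 + 5 = 10 bars.
10 (basic form) + 3 (cadential extension) + 2 (extra statement) = 15.
The elision shares a bar with the next section but does not change this unit's count.

15 measures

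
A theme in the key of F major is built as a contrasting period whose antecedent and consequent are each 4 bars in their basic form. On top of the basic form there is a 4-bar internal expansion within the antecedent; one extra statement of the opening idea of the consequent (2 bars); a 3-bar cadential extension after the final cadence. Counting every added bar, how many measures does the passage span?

17 measures

Basic contrasting period: 4 + 4 = 8 bars.
8 (basic form) + 4 (internal expansion) + 2 (extra statement) + 3 (cadential extension) = 17.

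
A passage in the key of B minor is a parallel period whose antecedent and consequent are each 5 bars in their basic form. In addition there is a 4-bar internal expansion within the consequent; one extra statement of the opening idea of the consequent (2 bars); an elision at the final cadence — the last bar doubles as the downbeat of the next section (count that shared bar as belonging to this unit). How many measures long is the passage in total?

16 measures

Basic parallel period: 5 + 5 = 10 bars.
10 (basic form) + 4 (internal expansion) + 2 (extra statement) = 16.
The elision shares a bar with the next section but does not change this unit's count.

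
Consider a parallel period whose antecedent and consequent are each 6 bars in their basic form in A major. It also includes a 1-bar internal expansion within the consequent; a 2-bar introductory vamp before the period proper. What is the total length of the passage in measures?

Basic parallel period: 6 + 6 = 12 bars.
12 (basic form) + 1 (internal expansion) + 2 (introduction) = 15.

15 measures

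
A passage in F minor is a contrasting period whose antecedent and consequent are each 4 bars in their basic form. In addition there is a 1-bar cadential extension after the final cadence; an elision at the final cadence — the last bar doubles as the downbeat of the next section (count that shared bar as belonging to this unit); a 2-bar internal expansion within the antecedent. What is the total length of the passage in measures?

Basic contrasting period: 4 + 4 = 8 bars.
8 (basic form) + 1 (cadential extension) + 2 (internal expansion) = 11.
The elision shares a bar with the next section but does not change this unit's count.

11 measures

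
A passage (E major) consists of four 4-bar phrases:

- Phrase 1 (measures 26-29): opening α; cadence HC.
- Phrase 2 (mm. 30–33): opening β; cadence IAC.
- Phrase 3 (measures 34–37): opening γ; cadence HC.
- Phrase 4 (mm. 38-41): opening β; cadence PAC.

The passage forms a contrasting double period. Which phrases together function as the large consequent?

phrases 3 and 4

In a double period the first pair of phrases (ending imperfect authentic cadence) is the large antecedent and the second pair (ending perfect authentic cadence) is the large consequent; the consequent is phrases 3 and 4.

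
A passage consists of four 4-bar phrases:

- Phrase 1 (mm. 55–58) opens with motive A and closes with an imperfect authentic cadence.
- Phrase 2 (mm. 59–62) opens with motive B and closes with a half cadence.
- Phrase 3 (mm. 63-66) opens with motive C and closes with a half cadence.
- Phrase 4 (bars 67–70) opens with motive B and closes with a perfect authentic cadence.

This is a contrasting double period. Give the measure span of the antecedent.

measures 55–62

In a double period the first pair of phrases (ending half cadence) is the large antecedent and the second pair (ending perfect authentic cadence) is the large consequent; the antecedent is measures 55–62.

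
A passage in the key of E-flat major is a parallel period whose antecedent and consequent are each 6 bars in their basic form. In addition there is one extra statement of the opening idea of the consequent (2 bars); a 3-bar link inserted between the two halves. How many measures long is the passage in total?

17 measures

Basic parallel period: 6 + 6 = 12 bars.
12 (basic form) + 2 (extra statement) + 3 (link) = 17.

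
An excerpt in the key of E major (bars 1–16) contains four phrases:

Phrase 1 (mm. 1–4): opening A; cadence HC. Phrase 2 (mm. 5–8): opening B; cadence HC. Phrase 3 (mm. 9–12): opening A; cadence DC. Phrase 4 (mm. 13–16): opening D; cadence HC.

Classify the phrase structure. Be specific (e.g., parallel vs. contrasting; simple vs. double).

Phrase 4 ends with a half cadence, no stronger than phrase 2's half cadence, so the four phrases do not form a double period; nor do phrases 3–4 duplicate 1–2, so it is not a repeated period. With no phrase reaching a conclusive cadence, the passage is a phrase group.

phrase group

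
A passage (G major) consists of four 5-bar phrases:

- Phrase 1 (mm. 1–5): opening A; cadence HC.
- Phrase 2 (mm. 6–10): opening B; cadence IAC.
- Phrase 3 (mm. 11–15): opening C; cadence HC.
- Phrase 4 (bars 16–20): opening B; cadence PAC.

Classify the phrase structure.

Four phrases in two halves: the first half (mm. 1–10) ends with an imperfect authentic cadence, the second (mm. 11–20) with a perfect authentic cadence — a large antecedent–consequent pair, i.e. a double period.
Phrase 3 begins with different material from phrase 1, making it contrasting.

contrasting double period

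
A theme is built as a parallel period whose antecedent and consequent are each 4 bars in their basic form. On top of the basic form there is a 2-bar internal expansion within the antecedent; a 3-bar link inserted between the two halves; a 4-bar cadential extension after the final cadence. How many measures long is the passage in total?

Basic parallel period: 4 + 4 = 8 bars.
8 (basic form) + 2 (internal expansion) + 3 (link) + 4 (cadential extension) = 17.

17 measures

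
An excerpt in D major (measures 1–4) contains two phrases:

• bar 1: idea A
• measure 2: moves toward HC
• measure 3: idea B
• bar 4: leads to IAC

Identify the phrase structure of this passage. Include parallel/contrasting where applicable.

contrasting period

Phrase 1 ends with a half cadence (weaker) and phrase 2 with an imperfect authentic cadence (stronger): antecedent + consequent = a period.
The two phrases open with different material (A / B), so the period is contrasting.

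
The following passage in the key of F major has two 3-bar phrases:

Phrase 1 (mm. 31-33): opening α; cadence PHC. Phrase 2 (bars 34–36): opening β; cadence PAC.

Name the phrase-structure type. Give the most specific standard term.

contrasting period

Phrase 1 ends with a Phrygian half cadence (weaker) and phrase 2 with a perfect authentic cadence (stronger): antecedent + consequent = a period.
The two phrases open with different material (α / β), so the period is contrasting.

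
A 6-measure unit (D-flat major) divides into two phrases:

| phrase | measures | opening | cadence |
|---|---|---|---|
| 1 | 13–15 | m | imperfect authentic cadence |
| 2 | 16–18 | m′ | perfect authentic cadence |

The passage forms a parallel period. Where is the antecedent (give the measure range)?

The antecedent is the phrase ending with the weaker cadence (imperfect authentic cadence, phrase 1) and the consequent the one ending more conclusively (perfect authentic cadence, phrase 2); the antecedent is bars 13–15.

measures 13–15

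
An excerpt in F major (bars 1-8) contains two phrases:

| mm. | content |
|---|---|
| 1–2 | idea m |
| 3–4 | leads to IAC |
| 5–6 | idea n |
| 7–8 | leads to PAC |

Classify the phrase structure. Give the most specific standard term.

contrasting period

Phrase 1 ends with an imperfect authentic cadence (weaker) and phrase 2 with a perfect authentic cadence (stronger): antecedent + consequent = a period.
The two phrases open with different material (m / n), so the period is contrasting.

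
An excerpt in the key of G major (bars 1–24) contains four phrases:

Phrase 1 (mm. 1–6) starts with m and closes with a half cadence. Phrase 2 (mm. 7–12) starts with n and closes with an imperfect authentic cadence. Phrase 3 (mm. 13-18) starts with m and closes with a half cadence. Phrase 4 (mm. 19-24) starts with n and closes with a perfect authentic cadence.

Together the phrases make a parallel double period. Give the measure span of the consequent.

measures 13–24

In a double period the first pair of phrases (ending imperfect authentic cadence) is the large antecedent and the second pair (ending perfect authentic cadence) is the large consequent; the consequent is measures 13–24.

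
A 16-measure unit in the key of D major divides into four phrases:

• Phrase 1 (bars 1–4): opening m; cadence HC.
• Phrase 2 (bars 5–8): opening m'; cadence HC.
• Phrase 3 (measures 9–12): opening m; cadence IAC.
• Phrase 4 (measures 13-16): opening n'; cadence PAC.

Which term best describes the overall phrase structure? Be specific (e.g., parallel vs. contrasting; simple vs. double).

Four phrases in two halves: the first half (measures 1–8) ends with a half cadence, the second (mm. 9-16) with a perfect authentic cadence — a large antecedent–consequent pair, i.e. a double period.
Phrase 3 begins with the same material as phrase 1, making it parallel.

parallel double period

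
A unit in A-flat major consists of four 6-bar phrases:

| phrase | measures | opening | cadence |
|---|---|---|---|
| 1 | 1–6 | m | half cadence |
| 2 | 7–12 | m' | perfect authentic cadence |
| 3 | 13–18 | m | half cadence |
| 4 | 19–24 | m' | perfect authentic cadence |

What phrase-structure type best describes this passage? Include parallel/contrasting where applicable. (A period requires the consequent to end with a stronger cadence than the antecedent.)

The cadence pattern HC–PAC–HC–PAC is weak–strong twice, and phrases 3–4 restate phrases 1–2: a period heard twice, not a double period (which would end weakly at phrase 2).

repeated period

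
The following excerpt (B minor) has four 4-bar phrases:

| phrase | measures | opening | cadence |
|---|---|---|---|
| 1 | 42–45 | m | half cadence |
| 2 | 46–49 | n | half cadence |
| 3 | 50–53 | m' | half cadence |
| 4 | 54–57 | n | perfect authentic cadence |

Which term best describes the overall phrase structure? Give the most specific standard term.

Four phrases in two halves: the first half (mm. 42–49) ends with a half cadence, the second (mm. 50–57) with a perfect authentic cadence — a large antecedent–consequent pair, i.e. a double period.
Phrase 3 begins with the same material as phrase 1, making it parallel.

parallel double period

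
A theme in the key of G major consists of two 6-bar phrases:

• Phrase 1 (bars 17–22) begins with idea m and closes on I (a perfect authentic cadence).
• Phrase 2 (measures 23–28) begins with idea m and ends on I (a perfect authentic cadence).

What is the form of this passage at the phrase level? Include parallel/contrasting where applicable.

repeated phrase

Both phrases have the same opening (m) and the same cadence (perfect authentic cadence): the second is a restatement, not a consequent, so this is a repeated phrase rather than a period.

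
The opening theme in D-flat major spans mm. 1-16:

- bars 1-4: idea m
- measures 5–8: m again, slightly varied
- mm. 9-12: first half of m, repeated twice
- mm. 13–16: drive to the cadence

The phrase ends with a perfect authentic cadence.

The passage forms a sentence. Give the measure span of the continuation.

measures 9–16

After the presentation (measures 1-8), the continuation covers the fragmentation through the cadence: mm. 9–16.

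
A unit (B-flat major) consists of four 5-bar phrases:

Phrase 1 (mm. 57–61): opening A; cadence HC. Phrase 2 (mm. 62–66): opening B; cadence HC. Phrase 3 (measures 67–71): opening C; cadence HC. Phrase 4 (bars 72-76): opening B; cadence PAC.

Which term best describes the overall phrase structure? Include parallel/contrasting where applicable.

contrasting double period

Four phrases in two halves: the first half (bars 57-66) ends with a half cadence, the second (bars 67-76) with a perfect authentic cadence — a large antecedent–consequent pair, i.e. a double period.
Phrase 3 begins with different material from phrase 1, making it contrasting.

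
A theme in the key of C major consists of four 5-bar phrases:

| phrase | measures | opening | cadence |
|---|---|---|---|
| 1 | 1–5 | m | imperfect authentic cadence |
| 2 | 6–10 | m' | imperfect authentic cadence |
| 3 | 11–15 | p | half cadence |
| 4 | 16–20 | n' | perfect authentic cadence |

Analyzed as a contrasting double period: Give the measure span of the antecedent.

In a double period the four phrases pair into a large antecedent (phrases 1–2, ending imperfect authentic cadence) and a large consequent (phrases 3–4, ending perfect authentic cadence). The antecedent spans mm. 1–10.

measures 1–10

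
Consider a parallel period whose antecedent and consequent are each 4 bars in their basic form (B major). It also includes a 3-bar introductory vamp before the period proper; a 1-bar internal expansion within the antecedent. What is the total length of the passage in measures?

Basic parallel period: 4 + 4 = 8 bars.
8 (basic form) + 3 (introduction) + 1 (internal expansion) = 12.

12 measures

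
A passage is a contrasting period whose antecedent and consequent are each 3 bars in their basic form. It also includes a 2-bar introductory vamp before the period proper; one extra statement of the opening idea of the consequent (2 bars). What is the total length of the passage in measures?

Basic contrasting period: 3 + 3 = 6 bars.
6 (basic form) + 2 (introduction) + 2 (extra statement) = 10.

10 measures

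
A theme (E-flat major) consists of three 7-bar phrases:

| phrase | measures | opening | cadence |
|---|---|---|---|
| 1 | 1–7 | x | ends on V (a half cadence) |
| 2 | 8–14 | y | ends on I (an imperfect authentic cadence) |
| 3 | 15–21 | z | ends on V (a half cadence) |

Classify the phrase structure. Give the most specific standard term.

phrase group

The final phrase closes with a half cadence, which is not stronger than the preceding imperfect authentic cadence; the 3 phrases lack an overall antecedent–consequent design and so form a phrase group.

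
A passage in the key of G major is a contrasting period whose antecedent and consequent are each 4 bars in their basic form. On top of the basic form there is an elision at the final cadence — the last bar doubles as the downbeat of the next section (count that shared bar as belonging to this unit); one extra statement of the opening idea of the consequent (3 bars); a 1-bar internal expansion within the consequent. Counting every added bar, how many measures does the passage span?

12 measures

Basic contrasting period: 4 + 4 = 8 bars.
8 (basic form) + 3 (extra statement) + 1 (internal expansion) = 12.
The elision shares a bar with the next section but does not change this unit's count.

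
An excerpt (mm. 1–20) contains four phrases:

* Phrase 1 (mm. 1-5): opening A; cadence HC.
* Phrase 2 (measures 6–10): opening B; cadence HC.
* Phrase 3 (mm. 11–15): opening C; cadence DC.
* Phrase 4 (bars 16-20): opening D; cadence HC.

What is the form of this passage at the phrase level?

Phrase 4 ends with a half cadence, no stronger than phrase 2's half cadence, so the four phrases do not form a double period; nor do phrases 3–4 duplicate 1–2, so it is not a repeated period. With no phrase reaching a conclusive cadence, the passage is a phrase group.

phrase group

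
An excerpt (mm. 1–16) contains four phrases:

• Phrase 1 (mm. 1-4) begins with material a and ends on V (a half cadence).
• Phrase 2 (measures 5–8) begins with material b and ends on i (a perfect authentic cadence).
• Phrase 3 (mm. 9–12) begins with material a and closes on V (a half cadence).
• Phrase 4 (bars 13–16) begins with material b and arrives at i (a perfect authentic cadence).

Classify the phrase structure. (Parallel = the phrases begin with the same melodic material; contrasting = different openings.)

repeated period

The cadence pattern HC–PAC–HC–PAC is weak–strong twice, and phrases 3–4 restate phrases 1–2: a period heard twice, not a double period (which would end weakly at phrase 2).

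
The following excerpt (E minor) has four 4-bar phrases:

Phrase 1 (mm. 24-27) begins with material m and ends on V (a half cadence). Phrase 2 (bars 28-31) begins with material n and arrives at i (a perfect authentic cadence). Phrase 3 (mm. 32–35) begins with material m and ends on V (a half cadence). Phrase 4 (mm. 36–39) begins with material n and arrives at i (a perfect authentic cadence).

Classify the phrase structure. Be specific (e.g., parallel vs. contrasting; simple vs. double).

The cadence pattern HC–PAC–HC–PAC is weak–strong twice, and phrases 3–4 restate phrases 1–2: a period heard twice, not a double period (which would end weakly at phrase 2).

repeated period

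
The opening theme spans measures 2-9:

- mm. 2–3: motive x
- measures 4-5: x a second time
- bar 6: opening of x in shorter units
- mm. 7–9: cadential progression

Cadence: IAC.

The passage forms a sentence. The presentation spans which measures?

measures 2–5

The presentation of a sentence is the basic idea (mm. 2–3) plus its repetition (mm. 4–5); the presentation is therefore mm. 2–5.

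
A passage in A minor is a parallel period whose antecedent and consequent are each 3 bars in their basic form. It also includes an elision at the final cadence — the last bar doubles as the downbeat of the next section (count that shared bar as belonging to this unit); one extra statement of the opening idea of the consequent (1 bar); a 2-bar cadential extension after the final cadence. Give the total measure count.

Basic parallel period: 3 + 3 = 6 bars.
6 (basic form) + 1 (extra statement) + 2 (cadential extension) = 9.
The elision shares a bar with the next section but does not change this unit's count.

9 measures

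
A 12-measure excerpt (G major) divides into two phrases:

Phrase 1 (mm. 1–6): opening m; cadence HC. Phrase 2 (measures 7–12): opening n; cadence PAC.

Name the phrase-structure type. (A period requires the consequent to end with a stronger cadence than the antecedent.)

contrasting period

Phrase 1 ends with a half cadence (weaker) and phrase 2 with a perfect authentic cadence (stronger): antecedent + consequent = a period.
The two phrases open with different material (m / n), so the period is contrasting.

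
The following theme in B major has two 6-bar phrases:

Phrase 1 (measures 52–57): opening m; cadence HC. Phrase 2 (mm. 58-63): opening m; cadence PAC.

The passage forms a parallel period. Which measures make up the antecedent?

The phrase ending with the weaker cadence (half cadence) is the antecedent; the one ending more conclusively (perfect authentic cadence) is the consequent. The antecedent is measures 52–57.

measures 52–57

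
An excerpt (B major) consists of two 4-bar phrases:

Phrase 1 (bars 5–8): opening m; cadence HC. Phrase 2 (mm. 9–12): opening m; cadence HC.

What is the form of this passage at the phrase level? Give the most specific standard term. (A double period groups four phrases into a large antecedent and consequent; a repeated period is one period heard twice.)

Both phrases have the same opening (m) and the same cadence (half cadence): the second is a restatement, not a consequent, so this is a repeated phrase rather than a period.

repeated phrase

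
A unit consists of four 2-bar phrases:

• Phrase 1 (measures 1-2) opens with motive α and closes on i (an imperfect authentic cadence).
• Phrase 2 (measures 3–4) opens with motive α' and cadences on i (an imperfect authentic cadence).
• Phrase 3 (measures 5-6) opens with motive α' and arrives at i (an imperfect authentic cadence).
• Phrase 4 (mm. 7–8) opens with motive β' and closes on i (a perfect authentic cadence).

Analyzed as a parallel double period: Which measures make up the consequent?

In a double period the four phrases pair into a large antecedent (phrases 1–2, ending imperfect authentic cadence) and a large consequent (phrases 3–4, ending perfect authentic cadence). The consequent spans mm. 5–8.

measures 5–8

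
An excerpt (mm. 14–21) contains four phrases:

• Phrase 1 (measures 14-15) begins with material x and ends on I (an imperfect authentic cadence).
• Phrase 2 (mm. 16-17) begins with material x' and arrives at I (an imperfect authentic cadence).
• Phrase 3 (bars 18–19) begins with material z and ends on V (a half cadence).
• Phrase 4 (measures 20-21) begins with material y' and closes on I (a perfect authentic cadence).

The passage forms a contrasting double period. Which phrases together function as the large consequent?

phrases 3 and 4

In a double period the first pair of phrases (ending imperfect authentic cadence) is the large antecedent and the second pair (ending perfect authentic cadence) is the large consequent; the consequent is phrases 3 and 4.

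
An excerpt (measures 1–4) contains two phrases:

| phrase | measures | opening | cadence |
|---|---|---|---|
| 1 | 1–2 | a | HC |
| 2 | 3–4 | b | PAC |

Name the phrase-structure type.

Phrase 1 ends with a half cadence (weaker) and phrase 2 with a perfect authentic cadence (stronger): antecedent + consequent = a period.
The two phrases open with different material (a / b), so the period is contrasting.

contrasting period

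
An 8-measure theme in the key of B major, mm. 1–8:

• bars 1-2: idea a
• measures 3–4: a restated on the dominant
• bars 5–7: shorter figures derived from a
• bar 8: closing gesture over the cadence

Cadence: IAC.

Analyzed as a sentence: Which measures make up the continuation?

measures 5–8

After the presentation (measures 1–4), the continuation covers the fragmentation through the cadence: measures 5–8.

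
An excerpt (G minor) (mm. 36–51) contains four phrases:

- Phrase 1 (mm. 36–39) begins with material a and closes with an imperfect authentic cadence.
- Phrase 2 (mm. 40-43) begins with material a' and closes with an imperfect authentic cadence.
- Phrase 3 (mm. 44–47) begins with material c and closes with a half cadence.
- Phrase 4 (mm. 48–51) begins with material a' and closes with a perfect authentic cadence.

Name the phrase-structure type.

Four phrases in two halves: the first half (mm. 36–43) ends with an imperfect authentic cadence, the second (mm. 44–51) with a perfect authentic cadence — a large antecedent–consequent pair, i.e. a double period.
Phrase 3 begins with different material from phrase 1, making it contrasting.

contrasting double period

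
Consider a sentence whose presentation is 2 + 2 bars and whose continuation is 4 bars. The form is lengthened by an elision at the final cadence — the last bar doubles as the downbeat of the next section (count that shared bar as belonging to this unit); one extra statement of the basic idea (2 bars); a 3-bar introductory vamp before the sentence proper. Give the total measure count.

13 measures

Basic sentence: 2 + 2 + 4 = 8 bars.
8 (basic form) + 2 (extra statement) + 3 (introduction) = 13.
The elision shares a bar with the next section but does not change this unit's count.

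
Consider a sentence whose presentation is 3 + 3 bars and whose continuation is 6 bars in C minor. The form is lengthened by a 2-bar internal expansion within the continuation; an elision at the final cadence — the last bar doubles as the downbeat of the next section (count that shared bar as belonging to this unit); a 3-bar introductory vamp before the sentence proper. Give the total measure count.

17 measures

Basic sentence: 3 + 3 + 6 = 12 bars.
12 (basic form) + 2 (internal expansion) + 3 (introduction) = 17.
The elision shares a bar with the next section but does not change this unit's count.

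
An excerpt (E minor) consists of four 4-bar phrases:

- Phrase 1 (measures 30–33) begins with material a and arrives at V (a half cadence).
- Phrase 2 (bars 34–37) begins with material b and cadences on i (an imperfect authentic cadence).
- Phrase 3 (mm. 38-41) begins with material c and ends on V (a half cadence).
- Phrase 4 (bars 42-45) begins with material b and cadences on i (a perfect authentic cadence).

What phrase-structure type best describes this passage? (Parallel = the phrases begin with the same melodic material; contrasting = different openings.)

contrasting double period

Four phrases in two halves: the first half (bars 30–37) ends with an imperfect authentic cadence, the second (bars 38–45) with a perfect authentic cadence — a large antecedent–consequent pair, i.e. a double period.
Phrase 3 begins with different material from phrase 1, making it contrasting.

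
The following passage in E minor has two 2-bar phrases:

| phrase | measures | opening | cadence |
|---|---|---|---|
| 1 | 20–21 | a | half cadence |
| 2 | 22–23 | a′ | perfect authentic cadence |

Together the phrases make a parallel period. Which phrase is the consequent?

The phrase ending with the weaker cadence (half cadence) is the antecedent; the one ending more conclusively (perfect authentic cadence) is the consequent. The consequent is phrase 2.

phrase 2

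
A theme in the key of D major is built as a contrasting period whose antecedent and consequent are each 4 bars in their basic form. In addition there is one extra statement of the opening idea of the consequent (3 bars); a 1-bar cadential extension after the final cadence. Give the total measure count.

12 measures

Basic contrasting period: 4 + 4 = 8 bars.
8 (basic form) + 3 (extra statement) + 1 (cadential extension) = 12.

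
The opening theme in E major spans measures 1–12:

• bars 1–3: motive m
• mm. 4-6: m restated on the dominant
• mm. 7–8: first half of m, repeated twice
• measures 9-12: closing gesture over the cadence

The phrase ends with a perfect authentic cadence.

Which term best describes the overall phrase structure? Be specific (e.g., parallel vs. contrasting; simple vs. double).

sentence

Basic idea (mm. 1–3) + its repetition (bars 4–6) form the presentation; fragmentation and cadence (measures 7–12) form the continuation — the 12-bar whole is a sentence.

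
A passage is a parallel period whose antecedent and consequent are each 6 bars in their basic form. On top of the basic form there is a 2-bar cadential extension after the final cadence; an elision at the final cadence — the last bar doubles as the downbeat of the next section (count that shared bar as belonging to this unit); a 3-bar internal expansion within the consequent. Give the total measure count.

17 measures

Basic parallel period: 6 + 6 = 12 bars.
12 (basic form) + 2 (cadential extension) + 3 (internal expansion) = 17.
The elision shares a bar with the next section but does not change this unit's count.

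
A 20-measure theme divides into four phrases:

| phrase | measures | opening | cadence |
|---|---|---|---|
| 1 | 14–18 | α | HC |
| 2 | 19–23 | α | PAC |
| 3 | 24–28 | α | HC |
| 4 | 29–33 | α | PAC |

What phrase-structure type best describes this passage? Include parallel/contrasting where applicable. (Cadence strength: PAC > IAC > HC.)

repeated period

The cadence pattern HC–PAC–HC–PAC is weak–strong twice, and phrases 3–4 restate phrases 1–2: a period heard twice, not a double period (which would end weakly at phrase 2).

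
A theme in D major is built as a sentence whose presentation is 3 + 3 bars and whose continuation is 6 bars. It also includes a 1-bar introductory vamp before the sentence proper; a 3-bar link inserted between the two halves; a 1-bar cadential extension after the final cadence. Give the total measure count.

17 measures

Basic sentence: 3 + 3 + 6 = 12 bars.
12 (basic form) + 1 (introduction) + 3 (link) + 1 (cadential extension) = 17.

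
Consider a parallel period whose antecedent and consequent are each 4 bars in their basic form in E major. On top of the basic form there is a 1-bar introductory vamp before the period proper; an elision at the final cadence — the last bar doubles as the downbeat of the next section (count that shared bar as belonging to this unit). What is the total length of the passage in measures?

9 measures

Basic parallel period: 4 + 4 = 8 bars.
8 (basic form) + 1 (introduction) = 9.
The elision shares a bar with the next section but does not change this unit's count.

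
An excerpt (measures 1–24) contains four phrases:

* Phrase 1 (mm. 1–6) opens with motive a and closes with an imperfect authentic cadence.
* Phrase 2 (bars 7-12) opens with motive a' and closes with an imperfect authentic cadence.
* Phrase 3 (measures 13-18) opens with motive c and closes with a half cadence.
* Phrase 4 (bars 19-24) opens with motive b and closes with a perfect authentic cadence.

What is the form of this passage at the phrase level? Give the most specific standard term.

Four phrases in two halves: the first half (measures 1–12) ends with an imperfect authentic cadence, the second (measures 13–24) with a perfect authentic cadence — a large antecedent–consequent pair, i.e. a double period.
Phrase 3 begins with different material from phrase 1, making it contrasting.

contrasting double period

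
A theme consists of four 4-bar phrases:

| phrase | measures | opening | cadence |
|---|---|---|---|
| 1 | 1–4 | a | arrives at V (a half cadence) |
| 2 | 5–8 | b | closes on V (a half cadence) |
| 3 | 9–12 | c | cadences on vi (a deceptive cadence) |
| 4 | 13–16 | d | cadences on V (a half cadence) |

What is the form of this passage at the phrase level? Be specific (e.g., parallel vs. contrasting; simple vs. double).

phrase group

Phrase 4 ends with a half cadence, no stronger than phrase 2's half cadence, so the four phrases do not form a double period; nor do phrases 3–4 duplicate 1–2, so it is not a repeated period. With no phrase reaching a conclusive cadence, the passage is a phrase group.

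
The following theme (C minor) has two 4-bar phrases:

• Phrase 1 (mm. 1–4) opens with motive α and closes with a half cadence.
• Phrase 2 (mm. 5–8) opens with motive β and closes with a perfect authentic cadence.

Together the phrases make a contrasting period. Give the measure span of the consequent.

The phrase ending with the weaker cadence (half cadence) is the antecedent; the one ending more conclusively (perfect authentic cadence) is the consequent. The consequent is measures 5–8.

measures 5–8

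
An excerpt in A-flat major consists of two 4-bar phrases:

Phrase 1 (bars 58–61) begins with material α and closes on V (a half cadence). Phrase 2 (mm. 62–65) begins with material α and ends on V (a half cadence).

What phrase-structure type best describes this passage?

Both phrases have the same opening (α) and the same cadence (half cadence): the second is a restatement, not a consequent, so this is a repeated phrase rather than a period.

repeated phrase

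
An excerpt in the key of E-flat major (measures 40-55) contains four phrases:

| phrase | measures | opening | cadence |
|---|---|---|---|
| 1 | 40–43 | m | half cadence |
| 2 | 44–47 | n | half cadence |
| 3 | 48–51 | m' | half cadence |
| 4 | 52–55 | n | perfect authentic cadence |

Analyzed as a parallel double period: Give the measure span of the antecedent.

measures 40–47

In a double period the four phrases pair into a large antecedent (phrases 1–2, ending half cadence) and a large consequent (phrases 3–4, ending perfect authentic cadence). The antecedent spans measures 40–47.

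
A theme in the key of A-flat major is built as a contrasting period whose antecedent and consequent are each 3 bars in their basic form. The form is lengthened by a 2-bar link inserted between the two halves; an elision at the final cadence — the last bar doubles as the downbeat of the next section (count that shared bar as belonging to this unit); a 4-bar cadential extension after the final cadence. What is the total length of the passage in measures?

12 measures

Basic contrasting period: 3 + 3 = 6 bars.
6 (basic form) + 2 (link) + 4 (cadential extension) = 12.
The elision shares a bar with the next section but does not change this unit's count.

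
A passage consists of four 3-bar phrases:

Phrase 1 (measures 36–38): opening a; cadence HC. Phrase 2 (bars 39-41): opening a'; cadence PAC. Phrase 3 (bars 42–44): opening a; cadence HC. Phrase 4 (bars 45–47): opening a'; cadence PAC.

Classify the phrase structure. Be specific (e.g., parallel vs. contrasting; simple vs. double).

The cadence pattern HC–PAC–HC–PAC is weak–strong twice, and phrases 3–4 restate phrases 1–2: a period heard twice, not a double period (which would end weakly at phrase 2).

repeated period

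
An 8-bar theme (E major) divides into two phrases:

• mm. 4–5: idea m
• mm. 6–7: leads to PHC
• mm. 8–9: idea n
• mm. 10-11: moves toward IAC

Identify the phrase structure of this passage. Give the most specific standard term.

contrasting period

Phrase 1 ends with a Phrygian half cadence (weaker) and phrase 2 with an imperfect authentic cadence (stronger): antecedent + consequent = a period.
The two phrases open with different material (m / n), so the period is contrasting.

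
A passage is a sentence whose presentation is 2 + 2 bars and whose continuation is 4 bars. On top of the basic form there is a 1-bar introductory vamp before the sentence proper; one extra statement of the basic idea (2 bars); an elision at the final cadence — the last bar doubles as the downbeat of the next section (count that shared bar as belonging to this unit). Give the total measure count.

11 measures

Basic sentence: 2 + 2 + 4 = 8 bars.
8 (basic form) + 1 (introduction) + 2 (extra statement) = 11.
The elision shares a bar with the next section but does not change this unit's count.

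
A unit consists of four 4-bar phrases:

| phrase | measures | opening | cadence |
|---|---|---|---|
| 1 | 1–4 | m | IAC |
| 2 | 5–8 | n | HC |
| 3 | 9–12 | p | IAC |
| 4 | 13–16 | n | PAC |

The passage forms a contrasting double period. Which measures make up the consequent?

In a double period the first pair of phrases (ending half cadence) is the large antecedent and the second pair (ending perfect authentic cadence) is the large consequent; the consequent is measures 9–16.

measures 9–16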